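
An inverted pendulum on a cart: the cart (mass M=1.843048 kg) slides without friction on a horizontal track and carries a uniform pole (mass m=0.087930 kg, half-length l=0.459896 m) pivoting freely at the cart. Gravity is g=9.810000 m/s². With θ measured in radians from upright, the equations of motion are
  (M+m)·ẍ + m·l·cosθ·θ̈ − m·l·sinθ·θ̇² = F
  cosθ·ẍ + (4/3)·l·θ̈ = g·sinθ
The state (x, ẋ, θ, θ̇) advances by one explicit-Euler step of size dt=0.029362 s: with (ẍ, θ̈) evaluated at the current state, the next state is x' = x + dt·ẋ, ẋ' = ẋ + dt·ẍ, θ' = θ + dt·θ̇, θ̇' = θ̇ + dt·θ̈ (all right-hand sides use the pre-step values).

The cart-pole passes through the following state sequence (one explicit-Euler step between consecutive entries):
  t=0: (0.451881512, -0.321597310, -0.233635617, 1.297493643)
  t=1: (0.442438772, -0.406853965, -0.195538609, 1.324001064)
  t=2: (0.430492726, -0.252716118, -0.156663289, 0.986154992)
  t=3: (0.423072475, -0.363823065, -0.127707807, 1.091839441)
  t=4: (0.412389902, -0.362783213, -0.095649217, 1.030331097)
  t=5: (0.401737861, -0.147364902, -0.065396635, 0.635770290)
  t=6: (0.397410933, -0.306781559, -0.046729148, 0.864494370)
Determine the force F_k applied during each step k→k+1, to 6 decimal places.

F_0 = -5.555587 N
F_1 = 9.694146 N
F_2 = -7.156989 N
F_3 = -0.009497 N
F_4 = 13.630060 N
F_5 = -10.168557 N

step 0→1:
  ẍ = (ẋ'−ẋ)/dt = (-0.406853965−-0.321597310)/0.029362 = -2.903639
  θ̈ = (θ̇'−θ̇)/dt = (1.324001064−1.297493643)/0.029362 = 0.902780
  sinθ=-0.231516, cosθ=0.972831
  F = (M+m)·ẍ + m·l·cosθ·θ̈ − m·l·sinθ·θ̇² = -5.606863 + 0.035515 − -0.015761 = -5.555587
step 1→2:
  ẍ = (ẋ'−ẋ)/dt = (-0.252716118−-0.406853965)/0.029362 = 5.249569
  θ̈ = (θ̇'−θ̇)/dt = (0.986154992−1.324001064)/0.029362 = -11.506235
  sinθ=-0.194295, cosθ=0.980943
  F = (M+m)·ẍ + m·l·cosθ·θ̈ − m·l·sinθ·θ̇² = 10.136802 + -0.456430 − -0.013773 = 9.694146
step 2→3:
  ẍ = (ẋ'−ẋ)/dt = (-0.363823065−-0.252716118)/0.029362 = -3.784039
  θ̈ = (θ̇'−θ̇)/dt = (1.091839441−0.986154992)/0.029362 = 3.599361
  sinθ=-0.156023, cosθ=0.987753
  F = (M+m)·ẍ + m·l·cosθ·θ̈ − m·l·sinθ·θ̇² = -7.306896 + 0.143771 − -0.006136 = -7.156989
step 3→4:
  ẍ = (ẋ'−ẋ)/dt = (-0.362783213−-0.363823065)/0.029362 = 0.035415
  θ̈ = (θ̇'−θ̇)/dt = (1.030331097−1.091839441)/0.029362 = -2.094828
  sinθ=-0.127361, cosθ=0.991856
  F = (M+m)·ẍ + m·l·cosθ·θ̈ − m·l·sinθ·θ̇² = 0.068385 + -0.084022 − -0.006140 = -0.009497
step 4→5:
  ẍ = (ẋ'−ẋ)/dt = (-0.147364902−-0.362783213)/0.029362 = 7.336636
  θ̈ = (θ̇'−θ̇)/dt = (0.635770290−1.030331097)/0.029362 = -13.437804
  sinθ=-0.095503, cosθ=0.995429
  F = (M+m)·ẍ + m·l·cosθ·θ̈ − m·l·sinθ·θ̇² = 14.166883 + -0.540923 − -0.004100 = 13.630060
step 5→6:
  ẍ = (ẋ'−ẋ)/dt = (-0.306781559−-0.147364902)/0.029362 = -5.429353
  θ̈ = (θ̇'−θ̇)/dt = (0.864494370−0.635770290)/0.029362 = 7.789799
  sinθ=-0.065350, cosθ=0.997862
  F = (M+m)·ẍ + m·l·cosθ·θ̈ − m·l·sinθ·θ̇² = -10.483961 + 0.314336 − -0.001068 = -10.168557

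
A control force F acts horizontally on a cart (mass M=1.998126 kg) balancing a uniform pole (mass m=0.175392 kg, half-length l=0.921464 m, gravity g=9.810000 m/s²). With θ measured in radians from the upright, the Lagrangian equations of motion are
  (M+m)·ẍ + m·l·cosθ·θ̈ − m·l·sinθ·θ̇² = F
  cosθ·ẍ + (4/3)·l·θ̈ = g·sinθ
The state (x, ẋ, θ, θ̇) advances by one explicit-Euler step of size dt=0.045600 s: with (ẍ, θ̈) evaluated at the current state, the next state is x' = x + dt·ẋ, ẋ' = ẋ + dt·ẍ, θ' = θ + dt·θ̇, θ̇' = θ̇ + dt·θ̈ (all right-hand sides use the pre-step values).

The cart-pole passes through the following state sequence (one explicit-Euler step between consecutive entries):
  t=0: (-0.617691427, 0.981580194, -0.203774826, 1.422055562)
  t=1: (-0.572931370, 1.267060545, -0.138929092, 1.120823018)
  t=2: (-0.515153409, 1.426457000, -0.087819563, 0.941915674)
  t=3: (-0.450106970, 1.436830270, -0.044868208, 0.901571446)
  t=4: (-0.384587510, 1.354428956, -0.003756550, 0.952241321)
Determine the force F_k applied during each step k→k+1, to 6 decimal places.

F_0 = 12.627972 N
F_1 = 6.997746 N
F_2 = 0.364578 N
F_3 = -3.742350 N

step 0→1:
  ẍ = (ẋ'−ẋ)/dt = (1.267060545−0.981580194)/0.045600 = 6.260534
  θ̈ = (θ̇'−θ̇)/dt = (1.120823018−1.422055562)/0.045600 = -6.605977
  sinθ=-0.202367, cosθ=0.979310
  F = (M+m)·ẍ + m·l·cosθ·θ̈ − m·l·sinθ·θ̇² = 13.607383 + -1.045551 − -0.066140 = 12.627972
step 1→2:
  ẍ = (ẋ'−ẋ)/dt = (1.426457000−1.267060545)/0.045600 = 3.495536
  θ̈ = (θ̇'−θ̇)/dt = (0.941915674−1.120823018)/0.045600 = -3.923407
  sinθ=-0.138483, cosθ=0.990365
  F = (M+m)·ẍ + m·l·cosθ·θ̈ − m·l·sinθ·θ̇² = 7.597611 + -0.627981 − -0.028116 = 6.997746
step 2→3:
  ẍ = (ẋ'−ẋ)/dt = (1.436830270−1.426457000)/0.045600 = 0.227484
  θ̈ = (θ̇'−θ̇)/dt = (0.901571446−0.941915674)/0.045600 = -0.884742
  sinθ=-0.087707, cosθ=0.996146
  F = (M+m)·ẍ + m·l·cosθ·θ̈ − m·l·sinθ·θ̇² = 0.494441 + -0.142439 − -0.012576 = 0.364578
step 3→4:
  ẍ = (ẋ'−ẋ)/dt = (1.354428956−1.436830270)/0.045600 = -1.807046
  θ̈ = (θ̇'−θ̇)/dt = (0.952241321−0.901571446)/0.045600 = 1.111181
  sinθ=-0.044853, cosθ=0.998994
  F = (M+m)·ẍ + m·l·cosθ·θ̈ − m·l·sinθ·θ̇² = -3.927648 + 0.179406 − -0.005892 = -3.742350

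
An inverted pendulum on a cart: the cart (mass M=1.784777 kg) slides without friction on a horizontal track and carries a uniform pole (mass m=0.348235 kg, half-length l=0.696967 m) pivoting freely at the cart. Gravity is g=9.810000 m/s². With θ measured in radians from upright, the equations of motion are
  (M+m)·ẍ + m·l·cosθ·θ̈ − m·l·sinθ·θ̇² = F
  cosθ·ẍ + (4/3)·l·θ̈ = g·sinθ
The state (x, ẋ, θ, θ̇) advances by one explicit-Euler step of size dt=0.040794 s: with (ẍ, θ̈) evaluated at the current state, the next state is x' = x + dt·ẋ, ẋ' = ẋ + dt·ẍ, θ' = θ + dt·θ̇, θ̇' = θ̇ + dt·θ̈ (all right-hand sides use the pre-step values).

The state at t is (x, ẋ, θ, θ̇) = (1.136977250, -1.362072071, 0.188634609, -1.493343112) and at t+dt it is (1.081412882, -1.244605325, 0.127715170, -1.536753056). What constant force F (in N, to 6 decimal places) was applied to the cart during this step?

F = 5.786844 N

ẍ = (ẋ'−ẋ)/dt = (-1.244605325−-1.362072071)/0.040794 = 2.879510
θ̈ = (θ̇'−θ̇)/dt = (-1.536753056−-1.493343112)/0.040794 = -1.064126
sinθ=0.187518, cosθ=0.982261
F = (M+m)·ẍ + m·l·cosθ·θ̈ − m·l·sinθ·θ̇² = 6.142030 + -0.253691 − 0.101495 = 5.786844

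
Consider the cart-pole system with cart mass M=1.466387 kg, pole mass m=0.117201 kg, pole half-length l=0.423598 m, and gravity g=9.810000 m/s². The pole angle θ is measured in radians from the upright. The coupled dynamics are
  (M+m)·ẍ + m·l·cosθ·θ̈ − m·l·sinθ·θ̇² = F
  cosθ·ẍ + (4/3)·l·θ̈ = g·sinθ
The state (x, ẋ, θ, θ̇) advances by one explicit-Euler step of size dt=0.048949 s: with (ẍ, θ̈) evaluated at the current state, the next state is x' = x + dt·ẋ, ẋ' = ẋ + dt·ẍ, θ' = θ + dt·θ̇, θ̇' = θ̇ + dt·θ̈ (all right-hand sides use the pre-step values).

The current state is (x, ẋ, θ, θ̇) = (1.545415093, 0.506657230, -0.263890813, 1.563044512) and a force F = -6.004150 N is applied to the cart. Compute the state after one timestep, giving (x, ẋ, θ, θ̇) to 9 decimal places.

(1.570215458, 0.316990015, -0.187381347, 1.665469516)

sinθ=-0.260838639, cosθ=0.965382414
temp = (F + m·l·θ̇²·sinθ)/(M+m) = (-6.004150 + -0.031637331)/1.583588 = -3.811463165
θ̈ = (g·sinθ − cosθ·temp)/(l·(4/3 − m·cos²θ/(M+m))) = 2.092484090
ẍ = temp − m·l·θ̈·cosθ/(M+m) = -3.874792447
Euler: x'=1.545415093+0.048949·0.506657230=1.570215458, ẋ'=0.506657230+0.048949·-3.874792447=0.316990015
       θ'=-0.263890813+0.048949·1.563044512=-0.187381347, θ̇'=1.563044512+0.048949·2.092484090=1.665469516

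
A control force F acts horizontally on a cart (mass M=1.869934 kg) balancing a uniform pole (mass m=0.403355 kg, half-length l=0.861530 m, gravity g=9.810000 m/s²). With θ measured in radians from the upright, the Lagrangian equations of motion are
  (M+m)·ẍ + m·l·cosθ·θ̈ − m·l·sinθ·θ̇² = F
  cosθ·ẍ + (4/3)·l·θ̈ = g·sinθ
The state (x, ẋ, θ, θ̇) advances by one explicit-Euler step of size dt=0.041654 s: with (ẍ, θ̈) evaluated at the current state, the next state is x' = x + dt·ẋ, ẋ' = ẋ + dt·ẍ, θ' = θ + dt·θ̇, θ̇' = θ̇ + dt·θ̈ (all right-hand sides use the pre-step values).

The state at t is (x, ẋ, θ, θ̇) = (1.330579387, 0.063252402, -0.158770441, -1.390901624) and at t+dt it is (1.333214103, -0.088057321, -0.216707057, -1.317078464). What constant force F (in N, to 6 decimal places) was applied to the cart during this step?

F = -7.543387 N

ẍ = (ẋ'−ẋ)/dt = (-0.088057321−0.063252402)/0.041654 = -3.632538
θ̈ = (θ̇'−θ̇)/dt = (-1.317078464−-1.390901624)/0.041654 = 1.772295
sinθ=-0.158104, cosθ=0.987422
F = (M+m)·ẍ + m·l·cosθ·θ̈ − m·l·sinθ·θ̇² = -8.257808 + 0.608130 − -0.106290 = -7.543387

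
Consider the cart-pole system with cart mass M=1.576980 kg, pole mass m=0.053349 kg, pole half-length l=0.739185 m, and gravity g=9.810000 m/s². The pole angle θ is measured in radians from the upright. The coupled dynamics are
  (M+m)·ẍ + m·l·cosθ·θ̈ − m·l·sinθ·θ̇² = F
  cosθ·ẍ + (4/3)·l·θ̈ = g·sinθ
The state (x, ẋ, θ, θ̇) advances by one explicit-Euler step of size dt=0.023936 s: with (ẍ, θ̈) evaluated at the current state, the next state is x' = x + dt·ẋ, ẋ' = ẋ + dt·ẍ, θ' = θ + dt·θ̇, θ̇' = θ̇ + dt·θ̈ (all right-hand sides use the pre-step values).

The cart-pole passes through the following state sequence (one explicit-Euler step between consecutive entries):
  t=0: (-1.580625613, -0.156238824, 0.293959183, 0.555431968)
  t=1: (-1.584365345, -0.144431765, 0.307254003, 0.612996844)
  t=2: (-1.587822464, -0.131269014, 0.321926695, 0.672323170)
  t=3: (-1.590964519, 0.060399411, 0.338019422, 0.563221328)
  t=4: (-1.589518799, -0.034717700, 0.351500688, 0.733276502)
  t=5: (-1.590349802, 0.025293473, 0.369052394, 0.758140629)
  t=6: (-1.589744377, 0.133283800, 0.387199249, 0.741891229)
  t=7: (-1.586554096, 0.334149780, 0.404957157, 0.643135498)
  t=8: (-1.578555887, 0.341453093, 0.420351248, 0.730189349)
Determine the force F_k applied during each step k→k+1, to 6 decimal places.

F_0 = 0.891448 N
F_1 = 0.985223 N
F_2 = 12.878769 N
F_3 = -6.218452 N
F_4 = 4.118640 N
F_5 = 7.322293 N
F_6 = 13.522533 N
F_7 = 0.622839 N

step 0→1:
  ẍ = (ẋ'−ẋ)/dt = (-0.144431765−-0.156238824)/0.023936 = 0.493276
  θ̈ = (θ̇'−θ̇)/dt = (0.612996844−0.555431968)/0.023936 = 2.404950
  sinθ=0.289744, cosθ=0.957104
  F = (M+m)·ẍ + m·l·cosθ·θ̈ − m·l·sinθ·θ̇² = 0.804202 + 0.090770 − 0.003525 = 0.891448
step 1→2:
  ẍ = (ẋ'−ẋ)/dt = (-0.131269014−-0.144431765)/0.023936 = 0.549914
  θ̈ = (θ̇'−θ̇)/dt = (0.672323170−0.612996844)/0.023936 = 2.478540
  sinθ=0.302442, cosθ=0.953168
  F = (M+m)·ẍ + m·l·cosθ·θ̈ − m·l·sinθ·θ̇² = 0.896541 + 0.093163 − 0.004482 = 0.985223
step 2→3:
  ẍ = (ẋ'−ẋ)/dt = (0.060399411−-0.131269014)/0.023936 = 8.007538
  θ̈ = (θ̇'−θ̇)/dt = (0.563221328−0.672323170)/0.023936 = -4.558065
  sinθ=0.316395, cosθ=0.948628
  F = (M+m)·ẍ + m·l·cosθ·θ̈ − m·l·sinθ·θ̇² = 13.054921 + -0.170512 − 0.005640 = 12.878769
step 3→4:
  ẍ = (ẋ'−ẋ)/dt = (-0.034717700−0.060399411)/0.023936 = -3.973810
  θ̈ = (θ̇'−θ̇)/dt = (0.733276502−0.563221328)/0.023936 = 7.104578
  sinθ=0.331619, cosθ=0.943413
  F = (M+m)·ẍ + m·l·cosθ·θ̈ − m·l·sinθ·θ̇² = -6.478617 + 0.264314 − 0.004148 = -6.218452
step 4→5:
  ẍ = (ẋ'−ẋ)/dt = (0.025293473−-0.034717700)/0.023936 = 2.507151
  θ̈ = (θ̇'−θ̇)/dt = (0.758140629−0.733276502)/0.023936 = 1.038775
  sinθ=0.344307, cosθ=0.938857
  F = (M+m)·ẍ + m·l·cosθ·θ̈ − m·l·sinθ·θ̇² = 4.087481 + 0.038459 − 0.007301 = 4.118640
step 5→6:
  ẍ = (ẋ'−ẋ)/dt = (0.133283800−0.025293473)/0.023936 = 4.511628
  θ̈ = (θ̇'−θ̇)/dt = (0.741891229−0.758140629)/0.023936 = -0.678869
  sinθ=0.360732, cosθ=0.932670
  F = (M+m)·ẍ + m·l·cosθ·θ̈ − m·l·sinθ·θ̇² = 7.355438 + -0.024969 − 0.008176 = 7.322293
step 6→7:
  ẍ = (ẋ'−ẋ)/dt = (0.334149780−0.133283800)/0.023936 = 8.391794
  θ̈ = (θ̇'−θ̇)/dt = (0.643135498−0.741891229)/0.023936 = -4.125824
  sinθ=0.377596, cosθ=0.925970
  F = (M+m)·ẍ + m·l·cosθ·θ̈ − m·l·sinθ·θ̇² = 13.681385 + -0.150656 − 0.008196 = 13.522533
step 7→8:
  ẍ = (ẋ'−ẋ)/dt = (0.341453093−0.334149780)/0.023936 = 0.305118
  θ̈ = (θ̇'−θ̇)/dt = (0.730189349−0.643135498)/0.023936 = 3.636942
  sinθ=0.393979, cosθ=0.919119
  F = (M+m)·ẍ + m·l·cosθ·θ̈ − m·l·sinθ·θ̇² = 0.497443 + 0.131822 − 0.006426 = 0.622839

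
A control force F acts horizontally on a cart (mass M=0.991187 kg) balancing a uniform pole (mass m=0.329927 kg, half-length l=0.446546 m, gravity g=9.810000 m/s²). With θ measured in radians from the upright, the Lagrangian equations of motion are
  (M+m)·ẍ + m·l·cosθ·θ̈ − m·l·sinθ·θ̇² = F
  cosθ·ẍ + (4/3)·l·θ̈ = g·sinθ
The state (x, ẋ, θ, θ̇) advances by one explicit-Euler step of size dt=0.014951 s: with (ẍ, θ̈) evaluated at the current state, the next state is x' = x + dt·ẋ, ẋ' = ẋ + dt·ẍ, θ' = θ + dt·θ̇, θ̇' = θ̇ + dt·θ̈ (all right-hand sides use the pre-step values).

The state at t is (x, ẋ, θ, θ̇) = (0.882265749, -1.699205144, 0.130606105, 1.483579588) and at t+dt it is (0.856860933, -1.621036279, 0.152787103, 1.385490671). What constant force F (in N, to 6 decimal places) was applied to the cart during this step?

ẍ = (ẋ'−ẋ)/dt = (-1.621036279−-1.699205144)/0.014951 = 5.228337
θ̈ = (θ̇'−θ̇)/dt = (1.385490671−1.483579588)/0.014951 = -6.560693
sinθ=0.130235, cosθ=0.991483
F = (M+m)·ẍ + m·l·cosθ·θ̈ − m·l·sinθ·θ̇² = 6.907229 + -0.958339 − 0.042231 = 5.906659

F = 5.906659 N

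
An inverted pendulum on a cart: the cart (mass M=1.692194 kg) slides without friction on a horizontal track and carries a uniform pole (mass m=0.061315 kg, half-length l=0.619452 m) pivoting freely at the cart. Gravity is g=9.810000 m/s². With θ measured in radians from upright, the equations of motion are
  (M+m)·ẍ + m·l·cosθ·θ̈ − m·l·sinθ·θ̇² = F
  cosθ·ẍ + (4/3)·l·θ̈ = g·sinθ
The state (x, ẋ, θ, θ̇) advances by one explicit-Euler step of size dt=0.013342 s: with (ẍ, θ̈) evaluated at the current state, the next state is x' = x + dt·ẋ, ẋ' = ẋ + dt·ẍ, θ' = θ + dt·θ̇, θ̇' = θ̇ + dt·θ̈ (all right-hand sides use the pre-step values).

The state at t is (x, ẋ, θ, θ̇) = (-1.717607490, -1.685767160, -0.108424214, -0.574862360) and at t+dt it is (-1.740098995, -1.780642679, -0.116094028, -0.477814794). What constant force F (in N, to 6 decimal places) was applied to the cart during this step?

F = -12.193267 N

ẍ = (ẋ'−ẋ)/dt = (-1.780642679−-1.685767160)/0.013342 = -7.111042
θ̈ = (θ̇'−θ̇)/dt = (-0.477814794−-0.574862360)/0.013342 = 7.273839
sinθ=-0.108212, cosθ=0.994128
F = (M+m)·ẍ + m·l·cosθ·θ̈ − m·l·sinθ·θ̇² = -12.469276 + 0.274650 − -0.001358 = -12.193267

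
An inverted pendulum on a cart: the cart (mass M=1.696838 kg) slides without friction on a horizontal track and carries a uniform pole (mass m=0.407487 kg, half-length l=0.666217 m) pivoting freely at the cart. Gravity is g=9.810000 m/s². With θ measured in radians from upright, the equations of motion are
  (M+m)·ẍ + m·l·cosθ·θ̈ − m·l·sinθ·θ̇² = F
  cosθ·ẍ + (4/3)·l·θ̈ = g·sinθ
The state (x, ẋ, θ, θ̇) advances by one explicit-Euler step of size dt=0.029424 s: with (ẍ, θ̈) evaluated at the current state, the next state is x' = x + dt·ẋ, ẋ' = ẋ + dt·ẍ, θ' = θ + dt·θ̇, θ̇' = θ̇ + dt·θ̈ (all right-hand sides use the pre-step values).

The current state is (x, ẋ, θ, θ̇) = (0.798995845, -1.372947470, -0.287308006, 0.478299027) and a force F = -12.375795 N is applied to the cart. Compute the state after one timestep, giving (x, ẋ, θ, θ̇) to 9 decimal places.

sinθ=-0.283371605, cosθ=0.959010184
temp = (F + m·l·θ̇²·sinθ)/(M+m) = (-12.375795 + -0.017598870)/2.104325 = -5.889486591
θ̈ = (g·sinθ − cosθ·temp)/(l·(4/3 − m·cos²θ/(M+m))) = 3.726677306
ẍ = temp − m·l·θ̈·cosθ/(M+m) = -6.350551066
Euler: x'=0.798995845+0.029424·-1.372947470=0.758598239, ẋ'=-1.372947470+0.029424·-6.350551066=-1.559806085
       θ'=-0.287308006+0.029424·0.478299027=-0.273234535, θ̇'=0.478299027+0.029424·3.726677306=0.587952780

(0.758598239, -1.559806085, -0.273234535, 0.587952780)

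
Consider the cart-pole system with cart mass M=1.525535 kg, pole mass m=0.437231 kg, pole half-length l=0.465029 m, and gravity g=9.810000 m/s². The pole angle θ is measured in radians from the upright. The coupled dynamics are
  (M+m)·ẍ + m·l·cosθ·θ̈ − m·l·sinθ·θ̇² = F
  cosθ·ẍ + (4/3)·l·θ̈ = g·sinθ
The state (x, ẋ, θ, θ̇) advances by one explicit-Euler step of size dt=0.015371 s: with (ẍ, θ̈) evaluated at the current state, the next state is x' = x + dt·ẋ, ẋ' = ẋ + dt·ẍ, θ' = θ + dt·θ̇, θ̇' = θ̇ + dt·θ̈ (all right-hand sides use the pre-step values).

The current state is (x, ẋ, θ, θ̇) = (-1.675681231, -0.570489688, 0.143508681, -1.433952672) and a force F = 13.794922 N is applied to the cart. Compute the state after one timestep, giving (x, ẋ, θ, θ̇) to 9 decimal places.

sinθ=0.143016601, cosθ=0.989720290
temp = (F + m·l·θ̇²·sinθ)/(M+m) = (13.794922 + 0.059792549)/1.962766 = 7.058770403
θ̈ = (g·sinθ − cosθ·temp)/(l·(4/3 − m·cos²θ/(M+m))) = -10.766635755
ẍ = temp − m·l·θ̈·cosθ/(M+m) = 8.162632830
Euler: x'=-1.675681231+0.015371·-0.570489688=-1.684450228, ẋ'=-0.570489688+0.015371·8.162632830=-0.445021859
       θ'=0.143508681+0.015371·-1.433952672=0.121467394, θ̇'=-1.433952672+0.015371·-10.766635755=-1.599446630

(-1.684450228, -0.445021859, 0.121467394, -1.599446630)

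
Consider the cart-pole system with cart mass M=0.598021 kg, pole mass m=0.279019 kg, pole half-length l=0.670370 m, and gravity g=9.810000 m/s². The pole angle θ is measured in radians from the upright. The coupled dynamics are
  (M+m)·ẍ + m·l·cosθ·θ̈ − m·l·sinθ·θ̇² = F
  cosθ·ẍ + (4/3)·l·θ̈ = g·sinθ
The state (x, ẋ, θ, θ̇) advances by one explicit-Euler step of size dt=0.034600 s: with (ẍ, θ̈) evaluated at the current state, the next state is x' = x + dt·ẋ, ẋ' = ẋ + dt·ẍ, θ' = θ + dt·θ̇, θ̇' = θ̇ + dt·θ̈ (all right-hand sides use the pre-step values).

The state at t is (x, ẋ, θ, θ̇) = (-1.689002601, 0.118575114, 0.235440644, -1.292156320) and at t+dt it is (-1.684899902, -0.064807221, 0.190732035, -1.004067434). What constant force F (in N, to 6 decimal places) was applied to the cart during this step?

F = -3.206794 N

ẍ = (ẋ'−ẋ)/dt = (-0.064807221−0.118575114)/0.034600 = -5.300067
θ̈ = (θ̇'−θ̇)/dt = (-1.004067434−-1.292156320)/0.034600 = 8.326268
sinθ=0.233271, cosθ=0.972412
F = (M+m)·ẍ + m·l·cosθ·θ̈ − m·l·sinθ·θ̇² = -4.648371 + 1.514429 − 0.072852 = -3.206794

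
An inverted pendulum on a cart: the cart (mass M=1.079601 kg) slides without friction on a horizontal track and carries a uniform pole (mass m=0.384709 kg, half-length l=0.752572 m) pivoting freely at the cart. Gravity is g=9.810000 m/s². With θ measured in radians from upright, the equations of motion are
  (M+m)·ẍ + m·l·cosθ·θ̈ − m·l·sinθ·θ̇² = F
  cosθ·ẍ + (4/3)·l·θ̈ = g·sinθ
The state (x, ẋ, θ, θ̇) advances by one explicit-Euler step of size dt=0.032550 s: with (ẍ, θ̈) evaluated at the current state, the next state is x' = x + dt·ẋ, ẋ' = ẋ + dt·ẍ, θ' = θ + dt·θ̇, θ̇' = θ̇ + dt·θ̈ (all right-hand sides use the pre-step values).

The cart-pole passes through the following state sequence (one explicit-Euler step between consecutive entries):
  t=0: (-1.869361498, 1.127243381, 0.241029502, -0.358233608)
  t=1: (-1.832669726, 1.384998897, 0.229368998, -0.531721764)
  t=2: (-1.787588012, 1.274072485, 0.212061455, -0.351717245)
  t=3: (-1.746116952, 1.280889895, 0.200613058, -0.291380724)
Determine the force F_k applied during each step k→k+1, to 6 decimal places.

step 0→1:
  ẍ = (ẋ'−ẋ)/dt = (1.384998897−1.127243381)/0.032550 = 7.918756
  θ̈ = (θ̇'−θ̇)/dt = (-0.531721764−-0.358233608)/0.032550 = -5.329897
  sinθ=0.238702, cosθ=0.971093
  F = (M+m)·ẍ + m·l·cosθ·θ̈ − m·l·sinθ·θ̇² = 11.595514 + -1.498511 − 0.008869 = 10.088134
step 1→2:
  ẍ = (ẋ'−ẋ)/dt = (1.274072485−1.384998897)/0.032550 = -3.407877
  θ̈ = (θ̇'−θ̇)/dt = (-0.351717245−-0.531721764)/0.032550 = 5.530093
  sinθ=0.227363, cosθ=0.973810
  F = (M+m)·ẍ + m·l·cosθ·θ̈ − m·l·sinθ·θ̇² = -4.990189 + 1.559147 − 0.018611 = -3.449653
step 2→3:
  ẍ = (ẋ'−ẋ)/dt = (1.280889895−1.274072485)/0.032550 = 0.209444
  θ̈ = (θ̇'−θ̇)/dt = (-0.291380724−-0.351717245)/0.032550 = 1.853657
  sinθ=0.210476, cosθ=0.977599
  F = (M+m)·ẍ + m·l·cosθ·θ̈ − m·l·sinθ·θ̇² = 0.306691 + 0.524651 − 0.007538 = 0.823804

F_0 = 10.088134 N
F_1 = -3.449653 N
F_2 = 0.823804 N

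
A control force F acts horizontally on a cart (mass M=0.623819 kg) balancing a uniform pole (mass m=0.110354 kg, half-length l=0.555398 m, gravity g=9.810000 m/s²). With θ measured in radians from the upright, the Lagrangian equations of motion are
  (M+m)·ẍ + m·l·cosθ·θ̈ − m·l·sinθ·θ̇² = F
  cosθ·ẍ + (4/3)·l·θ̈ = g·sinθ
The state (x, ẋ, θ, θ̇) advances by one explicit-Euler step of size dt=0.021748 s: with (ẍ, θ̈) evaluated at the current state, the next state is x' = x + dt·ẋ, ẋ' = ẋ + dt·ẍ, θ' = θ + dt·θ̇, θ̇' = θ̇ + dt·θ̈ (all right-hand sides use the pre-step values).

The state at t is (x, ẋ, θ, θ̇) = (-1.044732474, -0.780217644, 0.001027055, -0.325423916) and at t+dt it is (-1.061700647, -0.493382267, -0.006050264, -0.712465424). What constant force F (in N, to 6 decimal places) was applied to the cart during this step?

ẍ = (ẋ'−ẋ)/dt = (-0.493382267−-0.780217644)/0.021748 = 13.189046
θ̈ = (θ̇'−θ̇)/dt = (-0.712465424−-0.325423916)/0.021748 = -17.796648
sinθ=0.001027, cosθ=0.999999
F = (M+m)·ẍ + m·l·cosθ·θ̈ − m·l·sinθ·θ̇² = 9.683042 + -1.090763 − 0.000007 = 8.592272

F = 8.592272 N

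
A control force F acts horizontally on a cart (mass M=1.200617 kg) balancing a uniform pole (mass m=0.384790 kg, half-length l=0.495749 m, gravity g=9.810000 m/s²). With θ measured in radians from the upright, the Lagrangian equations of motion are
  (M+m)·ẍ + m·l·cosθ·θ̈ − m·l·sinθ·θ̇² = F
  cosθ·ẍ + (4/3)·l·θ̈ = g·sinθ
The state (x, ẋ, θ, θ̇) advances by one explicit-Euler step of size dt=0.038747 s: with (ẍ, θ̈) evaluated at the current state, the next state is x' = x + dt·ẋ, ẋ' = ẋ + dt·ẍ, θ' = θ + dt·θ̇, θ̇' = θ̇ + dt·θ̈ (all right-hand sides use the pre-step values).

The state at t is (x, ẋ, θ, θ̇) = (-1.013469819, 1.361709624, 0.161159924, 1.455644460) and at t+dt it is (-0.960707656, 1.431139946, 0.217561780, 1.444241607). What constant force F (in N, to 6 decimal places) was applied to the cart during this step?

F = 2.720603 N

ẍ = (ẋ'−ẋ)/dt = (1.431139946−1.361709624)/0.038747 = 1.791889
θ̈ = (θ̇'−θ̇)/dt = (1.444241607−1.455644460)/0.038747 = -0.294290
sinθ=0.160463, cosθ=0.987042
F = (M+m)·ẍ + m·l·cosθ·θ̈ − m·l·sinθ·θ̇² = 2.840873 + -0.055411 − 0.064859 = 2.720603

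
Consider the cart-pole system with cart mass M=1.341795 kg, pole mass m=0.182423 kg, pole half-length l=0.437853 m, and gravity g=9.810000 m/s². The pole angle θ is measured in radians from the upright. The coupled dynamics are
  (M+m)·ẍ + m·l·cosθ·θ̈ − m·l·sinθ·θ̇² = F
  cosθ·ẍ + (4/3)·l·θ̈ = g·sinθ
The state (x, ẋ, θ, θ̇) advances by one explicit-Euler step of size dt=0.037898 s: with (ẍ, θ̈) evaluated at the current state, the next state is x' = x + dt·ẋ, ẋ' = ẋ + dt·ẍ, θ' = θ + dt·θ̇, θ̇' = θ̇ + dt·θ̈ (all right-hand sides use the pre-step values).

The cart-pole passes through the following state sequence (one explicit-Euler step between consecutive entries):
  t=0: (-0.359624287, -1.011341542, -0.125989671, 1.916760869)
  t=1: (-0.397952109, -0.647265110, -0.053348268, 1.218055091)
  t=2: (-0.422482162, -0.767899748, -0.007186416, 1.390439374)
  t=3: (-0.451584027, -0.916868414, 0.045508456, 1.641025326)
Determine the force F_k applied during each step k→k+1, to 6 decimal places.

step 0→1:
  ẍ = (ẋ'−ẋ)/dt = (-0.647265110−-1.011341542)/0.037898 = 9.606745
  θ̈ = (θ̇'−θ̇)/dt = (1.218055091−1.916760869)/0.037898 = -18.436482
  sinθ=-0.125657, cosθ=0.992074
  F = (M+m)·ẍ + m·l·cosθ·θ̈ − m·l·sinθ·θ̇² = 14.642774 + -1.460932 − -0.036875 = 13.218717
step 1→2:
  ẍ = (ẋ'−ẋ)/dt = (-0.767899748−-0.647265110)/0.037898 = -3.183140
  θ̈ = (θ̇'−θ̇)/dt = (1.390439374−1.218055091)/0.037898 = 4.548638
  sinθ=-0.053323, cosθ=0.998577
  F = (M+m)·ẍ + m·l·cosθ·θ̈ − m·l·sinθ·θ̇² = -4.851799 + 0.362803 − -0.006319 = -4.482677
step 2→3:
  ẍ = (ẋ'−ẋ)/dt = (-0.916868414−-0.767899748)/0.037898 = -3.930779
  θ̈ = (θ̇'−θ̇)/dt = (1.641025326−1.390439374)/0.037898 = 6.612115
  sinθ=-0.007186, cosθ=0.999974
  F = (M+m)·ẍ + m·l·cosθ·θ̈ − m·l·sinθ·θ̇² = -5.991364 + 0.528125 − -0.001110 = -5.462129

F_0 = 13.218717 N
F_1 = -4.482677 N
F_2 = -5.462129 N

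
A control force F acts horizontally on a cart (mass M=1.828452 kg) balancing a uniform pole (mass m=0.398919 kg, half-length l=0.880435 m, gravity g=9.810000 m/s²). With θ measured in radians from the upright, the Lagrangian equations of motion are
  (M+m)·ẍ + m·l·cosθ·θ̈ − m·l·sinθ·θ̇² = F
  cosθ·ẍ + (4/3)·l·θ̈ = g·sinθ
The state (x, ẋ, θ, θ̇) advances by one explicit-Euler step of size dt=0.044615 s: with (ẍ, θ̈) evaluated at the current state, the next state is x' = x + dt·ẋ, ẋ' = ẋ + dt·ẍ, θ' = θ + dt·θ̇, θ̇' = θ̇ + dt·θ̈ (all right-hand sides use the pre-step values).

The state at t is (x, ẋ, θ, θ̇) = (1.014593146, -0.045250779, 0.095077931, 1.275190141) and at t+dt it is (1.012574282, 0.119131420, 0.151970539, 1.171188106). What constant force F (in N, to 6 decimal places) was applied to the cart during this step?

F = 7.337404 N

ẍ = (ẋ'−ẋ)/dt = (0.119131420−-0.045250779)/0.044615 = 3.684460
θ̈ = (θ̇'−θ̇)/dt = (1.171188106−1.275190141)/0.044615 = -2.331100
sinθ=0.094935, cosθ=0.995483
F = (M+m)·ẍ + m·l·cosθ·θ̈ − m·l·sinθ·θ̇² = 8.206660 + -0.815036 − 0.054220 = 7.337404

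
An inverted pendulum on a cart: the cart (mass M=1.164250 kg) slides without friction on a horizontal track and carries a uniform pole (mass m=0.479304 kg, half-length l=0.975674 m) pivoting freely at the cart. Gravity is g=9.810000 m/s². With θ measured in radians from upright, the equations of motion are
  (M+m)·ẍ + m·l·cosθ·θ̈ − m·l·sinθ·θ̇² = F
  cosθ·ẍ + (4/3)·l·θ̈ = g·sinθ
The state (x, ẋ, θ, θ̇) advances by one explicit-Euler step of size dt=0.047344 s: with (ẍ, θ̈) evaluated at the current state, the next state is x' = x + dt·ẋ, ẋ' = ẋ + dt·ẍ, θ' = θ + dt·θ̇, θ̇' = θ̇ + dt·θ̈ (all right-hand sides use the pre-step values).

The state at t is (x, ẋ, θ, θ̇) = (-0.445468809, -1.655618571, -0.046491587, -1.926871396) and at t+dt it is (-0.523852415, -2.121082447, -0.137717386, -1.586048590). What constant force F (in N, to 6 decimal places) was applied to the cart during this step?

ẍ = (ẋ'−ẋ)/dt = (-2.121082447−-1.655618571)/0.047344 = -9.831528
θ̈ = (θ̇'−θ̇)/dt = (-1.586048590−-1.926871396)/0.047344 = 7.198860
sinθ=-0.046475, cosθ=0.998919
F = (M+m)·ẍ + m·l·cosθ·θ̈ − m·l·sinθ·θ̇² = -16.158648 + 3.362869 − -0.080694 = -12.715085

F = -12.715085 N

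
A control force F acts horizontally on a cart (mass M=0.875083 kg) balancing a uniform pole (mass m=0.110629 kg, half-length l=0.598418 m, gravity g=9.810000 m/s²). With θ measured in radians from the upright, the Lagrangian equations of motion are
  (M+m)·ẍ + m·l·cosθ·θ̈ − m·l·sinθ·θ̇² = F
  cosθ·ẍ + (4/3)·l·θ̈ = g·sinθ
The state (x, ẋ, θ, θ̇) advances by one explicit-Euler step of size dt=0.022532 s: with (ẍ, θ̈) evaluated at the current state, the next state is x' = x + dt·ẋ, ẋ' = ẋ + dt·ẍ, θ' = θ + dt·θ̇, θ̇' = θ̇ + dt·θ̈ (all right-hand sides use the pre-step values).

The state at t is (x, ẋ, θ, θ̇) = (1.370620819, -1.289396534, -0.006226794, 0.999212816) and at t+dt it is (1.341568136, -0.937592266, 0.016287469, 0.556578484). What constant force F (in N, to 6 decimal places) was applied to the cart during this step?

F = 14.090364 N

ẍ = (ẋ'−ẋ)/dt = (-0.937592266−-1.289396534)/0.022532 = 15.613539
θ̈ = (θ̇'−θ̇)/dt = (0.556578484−0.999212816)/0.022532 = -19.644698
sinθ=-0.006227, cosθ=0.999981
F = (M+m)·ẍ + m·l·cosθ·θ̈ − m·l·sinθ·θ̇² = 15.390453 + -1.300501 − -0.000412 = 14.090364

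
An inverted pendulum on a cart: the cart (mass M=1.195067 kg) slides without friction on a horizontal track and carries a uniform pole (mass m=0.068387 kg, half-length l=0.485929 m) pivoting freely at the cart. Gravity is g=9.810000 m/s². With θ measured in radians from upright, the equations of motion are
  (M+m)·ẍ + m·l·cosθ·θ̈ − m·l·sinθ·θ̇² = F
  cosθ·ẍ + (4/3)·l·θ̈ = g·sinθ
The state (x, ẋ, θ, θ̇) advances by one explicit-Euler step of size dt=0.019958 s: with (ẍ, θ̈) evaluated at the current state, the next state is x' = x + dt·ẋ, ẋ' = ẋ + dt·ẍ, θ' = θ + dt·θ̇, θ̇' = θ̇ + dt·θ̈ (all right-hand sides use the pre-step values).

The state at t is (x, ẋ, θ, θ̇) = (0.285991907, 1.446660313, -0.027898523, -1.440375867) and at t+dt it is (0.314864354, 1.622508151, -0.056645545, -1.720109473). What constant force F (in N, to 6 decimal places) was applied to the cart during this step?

ẍ = (ẋ'−ẋ)/dt = (1.622508151−1.446660313)/0.019958 = 8.810895
θ̈ = (θ̇'−θ̇)/dt = (-1.720109473−-1.440375867)/0.019958 = -14.016114
sinθ=-0.027895, cosθ=0.999611
F = (M+m)·ẍ + m·l·cosθ·θ̈ − m·l·sinθ·θ̇² = 11.132160 + -0.465591 − -0.001923 = 10.668492

F = 10.668492 N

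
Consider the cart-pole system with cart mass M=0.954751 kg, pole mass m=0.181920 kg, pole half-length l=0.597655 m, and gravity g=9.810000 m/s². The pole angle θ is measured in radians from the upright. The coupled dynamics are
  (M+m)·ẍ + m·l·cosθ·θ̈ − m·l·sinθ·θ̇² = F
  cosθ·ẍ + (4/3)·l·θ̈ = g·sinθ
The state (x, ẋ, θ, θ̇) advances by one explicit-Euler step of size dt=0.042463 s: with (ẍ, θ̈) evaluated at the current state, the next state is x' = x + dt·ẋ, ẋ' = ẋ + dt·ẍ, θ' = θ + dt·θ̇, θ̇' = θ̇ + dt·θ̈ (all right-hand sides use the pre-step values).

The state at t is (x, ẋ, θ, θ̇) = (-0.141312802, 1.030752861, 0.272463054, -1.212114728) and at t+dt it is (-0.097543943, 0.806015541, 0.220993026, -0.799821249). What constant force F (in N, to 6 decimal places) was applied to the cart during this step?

F = -5.042145 N

ẍ = (ẋ'−ẋ)/dt = (0.806015541−1.030752861)/0.042463 = -5.292545
θ̈ = (θ̇'−θ̇)/dt = (-0.799821249−-1.212114728)/0.042463 = 9.709476
sinθ=0.269104, cosθ=0.963111
F = (M+m)·ẍ + m·l·cosθ·θ̈ − m·l·sinθ·θ̇² = -6.015882 + 1.016724 − 0.042987 = -5.042145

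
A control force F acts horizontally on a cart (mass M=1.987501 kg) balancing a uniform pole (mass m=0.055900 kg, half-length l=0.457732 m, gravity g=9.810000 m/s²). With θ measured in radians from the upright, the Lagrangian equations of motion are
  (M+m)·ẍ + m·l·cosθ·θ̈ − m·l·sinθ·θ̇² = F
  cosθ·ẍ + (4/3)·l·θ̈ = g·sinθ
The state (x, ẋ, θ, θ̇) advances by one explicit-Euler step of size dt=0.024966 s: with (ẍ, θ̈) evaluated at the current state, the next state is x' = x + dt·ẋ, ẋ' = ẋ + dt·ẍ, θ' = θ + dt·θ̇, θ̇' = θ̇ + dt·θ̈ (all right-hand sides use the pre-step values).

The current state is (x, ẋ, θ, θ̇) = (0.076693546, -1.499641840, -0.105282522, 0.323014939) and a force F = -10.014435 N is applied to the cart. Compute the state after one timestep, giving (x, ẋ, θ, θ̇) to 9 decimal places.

(0.039253488, -1.623998429, -0.097218131, 0.483474885)

sinθ=-0.105088131, cosθ=0.994462913
temp = (F + m·l·θ̇²·sinθ)/(M+m) = (-10.014435 + -0.000280558)/2.043401 = -4.901003551
θ̈ = (g·sinθ − cosθ·temp)/(l·(4/3 − m·cos²θ/(M+m))) = 6.427138764
ẍ = temp − m·l·θ̈·cosθ/(M+m) = -4.981037777
Euler: x'=0.076693546+0.024966·-1.499641840=0.039253488, ẋ'=-1.499641840+0.024966·-4.981037777=-1.623998429
       θ'=-0.105282522+0.024966·0.323014939=-0.097218131, θ̇'=0.323014939+0.024966·6.427138764=0.483474885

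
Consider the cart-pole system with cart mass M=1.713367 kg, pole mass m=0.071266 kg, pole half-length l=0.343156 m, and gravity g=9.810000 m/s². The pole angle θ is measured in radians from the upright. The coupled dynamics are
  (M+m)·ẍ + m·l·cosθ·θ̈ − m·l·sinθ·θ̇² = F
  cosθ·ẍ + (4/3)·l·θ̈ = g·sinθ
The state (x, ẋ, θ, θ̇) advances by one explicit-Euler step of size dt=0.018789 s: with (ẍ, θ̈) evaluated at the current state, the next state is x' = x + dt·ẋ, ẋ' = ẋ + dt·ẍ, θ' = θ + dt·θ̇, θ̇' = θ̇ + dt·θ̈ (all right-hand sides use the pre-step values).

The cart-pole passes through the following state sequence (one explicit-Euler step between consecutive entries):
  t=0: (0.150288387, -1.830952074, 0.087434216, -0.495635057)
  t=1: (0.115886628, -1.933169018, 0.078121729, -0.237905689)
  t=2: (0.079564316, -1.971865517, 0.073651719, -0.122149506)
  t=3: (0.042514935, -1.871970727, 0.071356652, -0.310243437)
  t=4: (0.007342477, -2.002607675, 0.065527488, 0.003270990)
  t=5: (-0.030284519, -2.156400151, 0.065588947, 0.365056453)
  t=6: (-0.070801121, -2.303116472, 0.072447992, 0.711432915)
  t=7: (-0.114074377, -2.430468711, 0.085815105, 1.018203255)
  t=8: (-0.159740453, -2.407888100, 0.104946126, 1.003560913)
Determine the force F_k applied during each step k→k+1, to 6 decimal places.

F_0 = -9.375209 N
F_1 = -3.525406 N
F_2 = 9.244111 N
F_3 = -12.001414 N
F_4 = -14.137768 N
F_5 = -13.485883 N
F_6 = -11.698938 N
F_7 = 2.123610 N

step 0→1:
  ẍ = (ẋ'−ẋ)/dt = (-1.933169018−-1.830952074)/0.018789 = -5.440255
  θ̈ = (θ̇'−θ̇)/dt = (-0.237905689−-0.495635057)/0.018789 = 13.717035
  sinθ=0.087323, cosθ=0.996180
  F = (M+m)·ẍ + m·l·cosθ·θ̈ − m·l·sinθ·θ̇² = -9.708858 + 0.334174 − 0.000525 = -9.375209
step 1→2:
  ẍ = (ẋ'−ẋ)/dt = (-1.971865517−-1.933169018)/0.018789 = -2.059529
  θ̈ = (θ̇'−θ̇)/dt = (-0.122149506−-0.237905689)/0.018789 = 6.160849
  sinθ=0.078042, cosθ=0.996950
  F = (M+m)·ẍ + m·l·cosθ·θ̈ − m·l·sinθ·θ̇² = -3.675504 + 0.150206 − 0.000108 = -3.525406
step 2→3:
  ẍ = (ẋ'−ẋ)/dt = (-1.871970727−-1.971865517)/0.018789 = 5.316663
  θ̈ = (θ̇'−θ̇)/dt = (-0.310243437−-0.122149506)/0.018789 = -10.010854
  sinθ=0.073585, cosθ=0.997289
  F = (M+m)·ẍ + m·l·cosθ·θ̈ − m·l·sinθ·θ̇² = 9.488293 + -0.244155 − 0.000027 = 9.244111
step 3→4:
  ẍ = (ẋ'−ẋ)/dt = (-2.002607675−-1.871970727)/0.018789 = -6.952842
  θ̈ = (θ̇'−θ̇)/dt = (0.003270990−-0.310243437)/0.018789 = 16.686062
  sinθ=0.071296, cosθ=0.997455
  F = (M+m)·ẍ + m·l·cosθ·θ̈ − m·l·sinθ·θ̇² = -12.408271 + 0.407025 − 0.000168 = -12.001414
step 4→5:
  ẍ = (ẋ'−ẋ)/dt = (-2.156400151−-2.002607675)/0.018789 = -8.185240
  θ̈ = (θ̇'−θ̇)/dt = (0.365056453−0.003270990)/0.018789 = 19.255174
  sinθ=0.065481, cosθ=0.997854
  F = (M+m)·ẍ + m·l·cosθ·θ̈ − m·l·sinθ·θ̇² = -14.607649 + 0.469882 − 0.000000 = -14.137768
step 5→6:
  ẍ = (ẋ'−ẋ)/dt = (-2.303116472−-2.156400151)/0.018789 = -7.808629
  θ̈ = (θ̇'−θ̇)/dt = (0.711432915−0.365056453)/0.018789 = 18.435066
  sinθ=0.065542, cosθ=0.997850
  F = (M+m)·ẍ + m·l·cosθ·θ̈ − m·l·sinθ·θ̇² = -13.935536 + 0.449867 − 0.000214 = -13.485883
step 6→7:
  ẍ = (ẋ'−ẋ)/dt = (-2.430468711−-2.303116472)/0.018789 = -6.778021
  θ̈ = (θ̇'−θ̇)/dt = (1.018203255−0.711432915)/0.018789 = 16.327124
  sinθ=0.072385, cosθ=0.997377
  F = (M+m)·ẍ + m·l·cosθ·θ̈ − m·l·sinθ·θ̇² = -12.096280 + 0.398238 − 0.000896 = -11.698938
step 7→8:
  ẍ = (ẋ'−ẋ)/dt = (-2.407888100−-2.430468711)/0.018789 = 1.201800
  θ̈ = (θ̇'−θ̇)/dt = (1.003560913−1.018203255)/0.018789 = -0.779304
  sinθ=0.085710, cosθ=0.996320
  F = (M+m)·ẍ + m·l·cosθ·θ̈ − m·l·sinθ·θ̇² = 2.144771 + -0.018988 − 0.002173 = 2.123610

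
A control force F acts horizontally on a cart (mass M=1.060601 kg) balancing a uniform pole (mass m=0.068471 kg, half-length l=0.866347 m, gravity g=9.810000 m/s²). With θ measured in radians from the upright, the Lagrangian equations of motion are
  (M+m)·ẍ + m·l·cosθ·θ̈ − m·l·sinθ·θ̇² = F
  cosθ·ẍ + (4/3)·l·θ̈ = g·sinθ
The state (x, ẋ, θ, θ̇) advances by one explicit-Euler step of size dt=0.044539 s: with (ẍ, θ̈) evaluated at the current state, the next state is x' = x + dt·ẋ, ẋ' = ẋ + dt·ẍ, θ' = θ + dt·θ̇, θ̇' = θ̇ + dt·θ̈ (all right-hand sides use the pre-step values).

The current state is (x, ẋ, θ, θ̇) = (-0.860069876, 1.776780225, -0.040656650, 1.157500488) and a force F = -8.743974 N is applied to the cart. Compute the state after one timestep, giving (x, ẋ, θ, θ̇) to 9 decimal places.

(-0.780933862, 1.416157469, 0.010897264, 1.454060900)

sinθ=-0.040645450, cosθ=0.999173632
temp = (F + m·l·θ̇²·sinθ)/(M+m) = (-8.743974 + -0.003230374)/1.129072 = -7.747251171
θ̈ = (g·sinθ − cosθ·temp)/(l·(4/3 − m·cos²θ/(M+m))) = 6.658443426
ẍ = temp − m·l·θ̈·cosθ/(M+m) = -8.096786105
Euler: x'=-0.860069876+0.044539·1.776780225=-0.780933862, ẋ'=1.776780225+0.044539·-8.096786105=1.416157469
       θ'=-0.040656650+0.044539·1.157500488=0.010897264, θ̇'=1.157500488+0.044539·6.658443426=1.454060900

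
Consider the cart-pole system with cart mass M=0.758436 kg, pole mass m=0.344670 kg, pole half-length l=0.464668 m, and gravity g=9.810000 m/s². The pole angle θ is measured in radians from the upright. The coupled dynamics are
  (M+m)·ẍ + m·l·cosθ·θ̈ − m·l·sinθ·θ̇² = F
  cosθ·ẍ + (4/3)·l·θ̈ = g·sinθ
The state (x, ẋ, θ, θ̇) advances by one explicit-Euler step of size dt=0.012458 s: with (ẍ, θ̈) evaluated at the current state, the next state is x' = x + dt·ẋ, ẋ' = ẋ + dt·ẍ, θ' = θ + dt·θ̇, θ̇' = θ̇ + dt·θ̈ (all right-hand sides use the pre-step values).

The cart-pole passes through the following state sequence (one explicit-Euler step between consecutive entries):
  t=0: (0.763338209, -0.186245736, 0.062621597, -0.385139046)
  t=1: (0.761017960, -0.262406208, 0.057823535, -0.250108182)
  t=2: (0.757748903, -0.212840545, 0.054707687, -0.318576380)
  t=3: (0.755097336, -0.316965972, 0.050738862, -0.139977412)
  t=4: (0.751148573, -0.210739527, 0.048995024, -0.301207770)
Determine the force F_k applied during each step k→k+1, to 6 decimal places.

step 0→1:
  ẍ = (ẋ'−ẋ)/dt = (-0.262406208−-0.186245736)/0.012458 = -6.113379
  θ̈ = (θ̇'−θ̇)/dt = (-0.250108182−-0.385139046)/0.012458 = 10.838888
  sinθ=0.062581, cosθ=0.998040
  F = (M+m)·ẍ + m·l·cosθ·θ̈ − m·l·sinθ·θ̇² = -6.743705 + 1.732522 − 0.001487 = -5.012669
step 1→2:
  ẍ = (ẋ'−ẋ)/dt = (-0.212840545−-0.262406208)/0.012458 = 3.978621
  θ̈ = (θ̇'−θ̇)/dt = (-0.318576380−-0.250108182)/0.012458 = -5.495922
  sinθ=0.057791, cosθ=0.998329
  F = (M+m)·ẍ + m·l·cosθ·θ̈ − m·l·sinθ·θ̇² = 4.388841 + -0.878740 − 0.000579 = 3.509522
step 2→3:
  ẍ = (ẋ'−ẋ)/dt = (-0.316965972−-0.212840545)/0.012458 = -8.358117
  θ̈ = (θ̇'−θ̇)/dt = (-0.139977412−-0.318576380)/0.012458 = 14.336087
  sinθ=0.054680, cosθ=0.998504
  F = (M+m)·ẍ + m·l·cosθ·θ̈ − m·l·sinθ·θ̇² = -9.219889 + 2.292591 − 0.000889 = -6.928187
step 3→4:
  ẍ = (ẋ'−ẋ)/dt = (-0.210739527−-0.316965972)/0.012458 = 8.526766
  θ̈ = (θ̇'−θ̇)/dt = (-0.301207770−-0.139977412)/0.012458 = -12.941914
  sinθ=0.050717, cosθ=0.998713
  F = (M+m)·ẍ + m·l·cosθ·θ̈ − m·l·sinθ·θ̇² = 9.405926 + -2.070072 − 0.000159 = 7.335695

F_0 = -5.012669 N
F_1 = 3.509522 N
F_2 = -6.928187 N
F_3 = 7.335695 N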